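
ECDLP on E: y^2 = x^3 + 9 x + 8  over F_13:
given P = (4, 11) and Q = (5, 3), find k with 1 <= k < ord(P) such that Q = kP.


Enumerate multiples of P until we hit Q = (5, 3):
  1P = (4, 11)
  2P = (9, 5)
  3P = (3, 6)
  4P = (5, 10)
  5P = (5, 3)
Match found at i = 5.

k = 5


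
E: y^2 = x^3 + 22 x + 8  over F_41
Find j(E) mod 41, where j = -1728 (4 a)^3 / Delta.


Delta = -16(4 a^3 + 27 b^2) mod 41 = 16
-1728 * (4 a)^3 = -1728 * (4*22)^3 mod 41 = 16
j = 16 * 16^(-1) mod 41 = 1

j = 1 (mod 41)


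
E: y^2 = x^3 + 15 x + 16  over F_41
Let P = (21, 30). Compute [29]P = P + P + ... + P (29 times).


k = 29 = 11101_2 (binary, LSB first: 10111)
Double-and-add from P = (21, 30):
  bit 0 = 1: acc = O + (21, 30) = (21, 30)
  bit 1 = 0: acc unchanged = (21, 30)
  bit 2 = 1: acc = (21, 30) + (8, 22) = (33, 32)
  bit 3 = 1: acc = (33, 32) + (30, 18) = (18, 38)
  bit 4 = 1: acc = (18, 38) + (40, 0) = (28, 24)

29P = (28, 24)


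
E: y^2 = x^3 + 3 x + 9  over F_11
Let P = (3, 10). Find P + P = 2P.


Doubling: s = (3 x1^2 + a) / (2 y1)
s = (3*3^2 + 3) / (2*10) mod 11 = 7
x3 = s^2 - 2 x1 mod 11 = 7^2 - 2*3 = 10
y3 = s (x1 - x3) - y1 mod 11 = 7 * (3 - 10) - 10 = 7

2P = (10, 7)


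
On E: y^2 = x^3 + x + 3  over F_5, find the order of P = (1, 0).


Compute successive multiples of P until we hit O:
  1P = (1, 0)
  2P = O

ord(P) = 2


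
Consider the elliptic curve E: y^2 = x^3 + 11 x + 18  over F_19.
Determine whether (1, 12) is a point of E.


Check whether y^2 = x^3 + 11 x + 18 (mod 19) for (x, y) = (1, 12).
LHS: y^2 = 12^2 mod 19 = 11
RHS: x^3 + 11 x + 18 = 1^3 + 11*1 + 18 mod 19 = 11
LHS = RHS

Yes, on the curve


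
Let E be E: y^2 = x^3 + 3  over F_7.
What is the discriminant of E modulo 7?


4 a^3 + 27 b^2 = 4*0^3 + 27*3^2 = 0 + 243 = 243
Delta = -16 * (243) = -3888
Delta mod 7 = 4

Delta = 4 (mod 7)


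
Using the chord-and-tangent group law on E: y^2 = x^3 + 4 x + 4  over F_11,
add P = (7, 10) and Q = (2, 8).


P != Q, so use the chord formula.
s = (y2 - y1) / (x2 - x1) = (9) / (6) mod 11 = 7
x3 = s^2 - x1 - x2 mod 11 = 7^2 - 7 - 2 = 7
y3 = s (x1 - x3) - y1 mod 11 = 7 * (7 - 7) - 10 = 1

P + Q = (7, 1)


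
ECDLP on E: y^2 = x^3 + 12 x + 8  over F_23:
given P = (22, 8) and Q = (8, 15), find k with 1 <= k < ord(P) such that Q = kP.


Enumerate multiples of P until we hit Q = (8, 15):
  1P = (22, 8)
  2P = (8, 8)
  3P = (16, 15)
  4P = (10, 1)
  5P = (3, 5)
  6P = (0, 10)
  7P = (5, 3)
  8P = (5, 20)
  9P = (0, 13)
  10P = (3, 18)
  11P = (10, 22)
  12P = (16, 8)
  13P = (8, 15)
Match found at i = 13.

k = 13


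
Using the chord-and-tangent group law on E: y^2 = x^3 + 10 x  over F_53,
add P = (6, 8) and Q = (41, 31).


P != Q, so use the chord formula.
s = (y2 - y1) / (x2 - x1) = (23) / (35) mod 53 = 37
x3 = s^2 - x1 - x2 mod 53 = 37^2 - 6 - 41 = 50
y3 = s (x1 - x3) - y1 mod 53 = 37 * (6 - 50) - 8 = 7

P + Q = (50, 7)


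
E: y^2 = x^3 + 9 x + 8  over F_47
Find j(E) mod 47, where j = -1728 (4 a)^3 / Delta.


Delta = -16(4 a^3 + 27 b^2) mod 47 = 3
-1728 * (4 a)^3 = -1728 * (4*9)^3 mod 47 = 23
j = 23 * 3^(-1) mod 47 = 39

j = 39 (mod 47)


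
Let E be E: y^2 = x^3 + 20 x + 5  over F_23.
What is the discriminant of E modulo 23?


4 a^3 + 27 b^2 = 4*20^3 + 27*5^2 = 32000 + 675 = 32675
Delta = -16 * (32675) = -522800
Delta mod 23 = 13

Delta = 13 (mod 23)


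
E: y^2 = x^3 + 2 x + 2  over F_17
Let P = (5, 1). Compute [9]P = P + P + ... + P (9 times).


k = 9 = 1001_2 (binary, LSB first: 1001)
Double-and-add from P = (5, 1):
  bit 0 = 1: acc = O + (5, 1) = (5, 1)
  bit 1 = 0: acc unchanged = (5, 1)
  bit 2 = 0: acc unchanged = (5, 1)
  bit 3 = 1: acc = (5, 1) + (13, 7) = (7, 6)

9P = (7, 6)


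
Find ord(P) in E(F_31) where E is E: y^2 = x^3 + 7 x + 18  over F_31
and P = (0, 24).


Compute successive multiples of P until we hit O:
  1P = (0, 24)
  2P = (8, 11)
  3P = (30, 17)
  4P = (19, 29)
  5P = (21, 8)
  6P = (20, 6)
  7P = (27, 22)
  8P = (12, 1)
  ... (continuing to 21P)
  21P = O

ord(P) = 21


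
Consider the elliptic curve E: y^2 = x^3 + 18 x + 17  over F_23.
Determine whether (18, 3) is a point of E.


Check whether y^2 = x^3 + 18 x + 17 (mod 23) for (x, y) = (18, 3).
LHS: y^2 = 3^2 mod 23 = 9
RHS: x^3 + 18 x + 17 = 18^3 + 18*18 + 17 mod 23 = 9
LHS = RHS

Yes, on the curve


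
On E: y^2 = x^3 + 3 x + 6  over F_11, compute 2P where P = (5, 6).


Doubling: s = (3 x1^2 + a) / (2 y1)
s = (3*5^2 + 3) / (2*6) mod 11 = 1
x3 = s^2 - 2 x1 mod 11 = 1^2 - 2*5 = 2
y3 = s (x1 - x3) - y1 mod 11 = 1 * (5 - 2) - 6 = 8

2P = (2, 8)


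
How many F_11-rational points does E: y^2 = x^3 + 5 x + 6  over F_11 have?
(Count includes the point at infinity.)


For each x in F_11, count y with y^2 = x^3 + 5 x + 6 mod 11:
  x = 1: RHS = 1, y in [1, 10]  -> 2 point(s)
  x = 3: RHS = 4, y in [2, 9]  -> 2 point(s)
  x = 10: RHS = 0, y in [0]  -> 1 point(s)
Affine points: 5. Add the point at infinity: total = 6.

#E(F_11) = 6


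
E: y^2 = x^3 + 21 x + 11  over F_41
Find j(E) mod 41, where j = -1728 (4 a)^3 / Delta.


Delta = -16(4 a^3 + 27 b^2) mod 41 = 36
-1728 * (4 a)^3 = -1728 * (4*21)^3 mod 41 = 34
j = 34 * 36^(-1) mod 41 = 26

j = 26 (mod 41)


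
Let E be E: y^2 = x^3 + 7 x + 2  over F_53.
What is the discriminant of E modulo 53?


4 a^3 + 27 b^2 = 4*7^3 + 27*2^2 = 1372 + 108 = 1480
Delta = -16 * (1480) = -23680
Delta mod 53 = 11

Delta = 11 (mod 53)


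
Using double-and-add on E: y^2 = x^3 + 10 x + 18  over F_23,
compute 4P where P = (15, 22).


k = 4 = 100_2 (binary, LSB first: 001)
Double-and-add from P = (15, 22):
  bit 0 = 0: acc unchanged = O
  bit 1 = 0: acc unchanged = O
  bit 2 = 1: acc = O + (15, 1) = (15, 1)

4P = (15, 1)


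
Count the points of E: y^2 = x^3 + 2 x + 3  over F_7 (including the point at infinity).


For each x in F_7, count y with y^2 = x^3 + 2 x + 3 mod 7:
  x = 2: RHS = 1, y in [1, 6]  -> 2 point(s)
  x = 3: RHS = 1, y in [1, 6]  -> 2 point(s)
  x = 6: RHS = 0, y in [0]  -> 1 point(s)
Affine points: 5. Add the point at infinity: total = 6.

#E(F_7) = 6


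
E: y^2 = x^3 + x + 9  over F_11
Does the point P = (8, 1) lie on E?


Check whether y^2 = x^3 + 1 x + 9 (mod 11) for (x, y) = (8, 1).
LHS: y^2 = 1^2 mod 11 = 1
RHS: x^3 + 1 x + 9 = 8^3 + 1*8 + 9 mod 11 = 1
LHS = RHS

Yes, on the curve


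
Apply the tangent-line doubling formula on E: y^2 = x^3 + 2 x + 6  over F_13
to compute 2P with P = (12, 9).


Doubling: s = (3 x1^2 + a) / (2 y1)
s = (3*12^2 + 2) / (2*9) mod 13 = 1
x3 = s^2 - 2 x1 mod 13 = 1^2 - 2*12 = 3
y3 = s (x1 - x3) - y1 mod 13 = 1 * (12 - 3) - 9 = 0

2P = (3, 0)


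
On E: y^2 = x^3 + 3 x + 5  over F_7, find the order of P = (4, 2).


Compute successive multiples of P until we hit O:
  1P = (4, 2)
  2P = (1, 3)
  3P = (6, 1)
  4P = (6, 6)
  5P = (1, 4)
  6P = (4, 5)
  7P = O

ord(P) = 7


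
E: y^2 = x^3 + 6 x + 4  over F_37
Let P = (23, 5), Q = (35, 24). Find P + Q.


P != Q, so use the chord formula.
s = (y2 - y1) / (x2 - x1) = (19) / (12) mod 37 = 17
x3 = s^2 - x1 - x2 mod 37 = 17^2 - 23 - 35 = 9
y3 = s (x1 - x3) - y1 mod 37 = 17 * (23 - 9) - 5 = 11

P + Q = (9, 11)


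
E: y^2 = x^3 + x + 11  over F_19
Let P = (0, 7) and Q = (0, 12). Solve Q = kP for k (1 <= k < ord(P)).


Enumerate multiples of P until we hit Q = (0, 12):
  1P = (0, 7)
  2P = (16, 0)
  3P = (0, 12)
Match found at i = 3.

k = 3


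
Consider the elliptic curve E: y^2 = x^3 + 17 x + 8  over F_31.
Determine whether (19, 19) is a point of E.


Check whether y^2 = x^3 + 17 x + 8 (mod 31) for (x, y) = (19, 19).
LHS: y^2 = 19^2 mod 31 = 20
RHS: x^3 + 17 x + 8 = 19^3 + 17*19 + 8 mod 31 = 29
LHS != RHS

No, not on the curve


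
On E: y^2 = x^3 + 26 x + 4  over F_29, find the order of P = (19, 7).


Compute successive multiples of P until we hit O:
  1P = (19, 7)
  2P = (13, 25)
  3P = (6, 12)
  4P = (28, 21)
  5P = (17, 9)
  6P = (23, 26)
  7P = (15, 12)
  8P = (2, 8)
  ... (continuing to 31P)
  31P = O

ord(P) = 31


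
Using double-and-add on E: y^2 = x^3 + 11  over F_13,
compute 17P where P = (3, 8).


k = 17 = 10001_2 (binary, LSB first: 10001)
Double-and-add from P = (3, 8):
  bit 0 = 1: acc = O + (3, 8) = (3, 8)
  bit 1 = 0: acc unchanged = (3, 8)
  bit 2 = 0: acc unchanged = (3, 8)
  bit 3 = 0: acc unchanged = (3, 8)
  bit 4 = 1: acc = (3, 8) + (4, 6) = (10, 6)

17P = (10, 6)


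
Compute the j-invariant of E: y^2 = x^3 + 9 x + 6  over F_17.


Delta = -16(4 a^3 + 27 b^2) mod 17 = 12
-1728 * (4 a)^3 = -1728 * (4*9)^3 mod 17 = 14
j = 14 * 12^(-1) mod 17 = 4

j = 4 (mod 17)


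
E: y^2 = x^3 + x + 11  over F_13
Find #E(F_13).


For each x in F_13, count y with y^2 = x^3 + 1 x + 11 mod 13:
  x = 1: RHS = 0, y in [0]  -> 1 point(s)
  x = 4: RHS = 1, y in [1, 12]  -> 2 point(s)
  x = 6: RHS = 12, y in [5, 8]  -> 2 point(s)
  x = 7: RHS = 10, y in [6, 7]  -> 2 point(s)
  x = 11: RHS = 1, y in [1, 12]  -> 2 point(s)
  x = 12: RHS = 9, y in [3, 10]  -> 2 point(s)
Affine points: 11. Add the point at infinity: total = 12.

#E(F_13) = 12


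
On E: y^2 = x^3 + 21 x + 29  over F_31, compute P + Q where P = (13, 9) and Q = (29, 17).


P != Q, so use the chord formula.
s = (y2 - y1) / (x2 - x1) = (8) / (16) mod 31 = 16
x3 = s^2 - x1 - x2 mod 31 = 16^2 - 13 - 29 = 28
y3 = s (x1 - x3) - y1 mod 31 = 16 * (13 - 28) - 9 = 30

P + Q = (28, 30)


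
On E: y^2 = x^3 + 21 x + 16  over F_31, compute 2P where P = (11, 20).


Doubling: s = (3 x1^2 + a) / (2 y1)
s = (3*11^2 + 21) / (2*20) mod 31 = 22
x3 = s^2 - 2 x1 mod 31 = 22^2 - 2*11 = 28
y3 = s (x1 - x3) - y1 mod 31 = 22 * (11 - 28) - 20 = 9

2P = (28, 9)


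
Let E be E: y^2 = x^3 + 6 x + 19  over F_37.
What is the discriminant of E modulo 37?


4 a^3 + 27 b^2 = 4*6^3 + 27*19^2 = 864 + 9747 = 10611
Delta = -16 * (10611) = -169776
Delta mod 37 = 17

Delta = 17 (mod 37)


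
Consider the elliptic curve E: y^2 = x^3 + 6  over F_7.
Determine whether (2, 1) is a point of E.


Check whether y^2 = x^3 + 0 x + 6 (mod 7) for (x, y) = (2, 1).
LHS: y^2 = 1^2 mod 7 = 1
RHS: x^3 + 0 x + 6 = 2^3 + 0*2 + 6 mod 7 = 0
LHS != RHS

No, not on the curve


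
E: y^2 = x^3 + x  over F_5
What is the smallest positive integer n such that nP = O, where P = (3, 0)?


Compute successive multiples of P until we hit O:
  1P = (3, 0)
  2P = O

ord(P) = 2


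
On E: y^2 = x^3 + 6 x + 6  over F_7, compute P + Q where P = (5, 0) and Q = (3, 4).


P != Q, so use the chord formula.
s = (y2 - y1) / (x2 - x1) = (4) / (5) mod 7 = 5
x3 = s^2 - x1 - x2 mod 7 = 5^2 - 5 - 3 = 3
y3 = s (x1 - x3) - y1 mod 7 = 5 * (5 - 3) - 0 = 3

P + Q = (3, 3)


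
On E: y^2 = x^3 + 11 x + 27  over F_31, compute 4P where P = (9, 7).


k = 4 = 100_2 (binary, LSB first: 001)
Double-and-add from P = (9, 7):
  bit 0 = 0: acc unchanged = O
  bit 1 = 0: acc unchanged = O
  bit 2 = 1: acc = O + (9, 24) = (9, 24)

4P = (9, 24)


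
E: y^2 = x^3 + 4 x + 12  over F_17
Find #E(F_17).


For each x in F_17, count y with y^2 = x^3 + 4 x + 12 mod 17:
  x = 1: RHS = 0, y in [0]  -> 1 point(s)
  x = 3: RHS = 0, y in [0]  -> 1 point(s)
  x = 5: RHS = 4, y in [2, 15]  -> 2 point(s)
  x = 7: RHS = 9, y in [3, 14]  -> 2 point(s)
  x = 10: RHS = 15, y in [7, 10]  -> 2 point(s)
  x = 13: RHS = 0, y in [0]  -> 1 point(s)
  x = 15: RHS = 13, y in [8, 9]  -> 2 point(s)
Affine points: 11. Add the point at infinity: total = 12.

#E(F_17) = 12


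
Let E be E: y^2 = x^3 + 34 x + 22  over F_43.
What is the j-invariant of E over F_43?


Delta = -16(4 a^3 + 27 b^2) mod 43 = 22
-1728 * (4 a)^3 = -1728 * (4*34)^3 mod 43 = 8
j = 8 * 22^(-1) mod 43 = 16

j = 16 (mod 43)


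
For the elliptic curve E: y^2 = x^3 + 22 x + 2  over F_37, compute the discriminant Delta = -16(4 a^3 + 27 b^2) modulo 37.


4 a^3 + 27 b^2 = 4*22^3 + 27*2^2 = 42592 + 108 = 42700
Delta = -16 * (42700) = -683200
Delta mod 37 = 5

Delta = 5 (mod 37)


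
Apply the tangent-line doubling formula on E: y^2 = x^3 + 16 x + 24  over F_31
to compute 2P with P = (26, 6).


Doubling: s = (3 x1^2 + a) / (2 y1)
s = (3*26^2 + 16) / (2*6) mod 31 = 5
x3 = s^2 - 2 x1 mod 31 = 5^2 - 2*26 = 4
y3 = s (x1 - x3) - y1 mod 31 = 5 * (26 - 4) - 6 = 11

2P = (4, 11)


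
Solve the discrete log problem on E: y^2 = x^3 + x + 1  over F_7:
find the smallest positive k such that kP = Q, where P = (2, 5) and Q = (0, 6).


Enumerate multiples of P until we hit Q = (0, 6):
  1P = (2, 5)
  2P = (0, 6)
Match found at i = 2.

k = 2


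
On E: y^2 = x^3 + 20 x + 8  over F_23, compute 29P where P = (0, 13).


k = 29 = 11101_2 (binary, LSB first: 10111)
Double-and-add from P = (0, 13):
  bit 0 = 1: acc = O + (0, 13) = (0, 13)
  bit 1 = 0: acc unchanged = (0, 13)
  bit 2 = 1: acc = (0, 13) + (21, 12) = (8, 6)
  bit 3 = 1: acc = (8, 6) + (16, 10) = (5, 7)
  bit 4 = 1: acc = (5, 7) + (18, 17) = (1, 12)

29P = (1, 12)


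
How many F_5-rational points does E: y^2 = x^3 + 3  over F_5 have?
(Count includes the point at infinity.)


For each x in F_5, count y with y^2 = x^3 + 0 x + 3 mod 5:
  x = 1: RHS = 4, y in [2, 3]  -> 2 point(s)
  x = 2: RHS = 1, y in [1, 4]  -> 2 point(s)
  x = 3: RHS = 0, y in [0]  -> 1 point(s)
Affine points: 5. Add the point at infinity: total = 6.

#E(F_5) = 6


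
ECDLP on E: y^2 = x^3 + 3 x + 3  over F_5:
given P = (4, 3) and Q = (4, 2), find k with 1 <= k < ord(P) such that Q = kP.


Enumerate multiples of P until we hit Q = (4, 2):
  1P = (4, 3)
  2P = (3, 3)
  3P = (3, 2)
  4P = (4, 2)
Match found at i = 4.

k = 4


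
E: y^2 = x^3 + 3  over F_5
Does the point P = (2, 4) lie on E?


Check whether y^2 = x^3 + 0 x + 3 (mod 5) for (x, y) = (2, 4).
LHS: y^2 = 4^2 mod 5 = 1
RHS: x^3 + 0 x + 3 = 2^3 + 0*2 + 3 mod 5 = 1
LHS = RHS

Yes, on the curve


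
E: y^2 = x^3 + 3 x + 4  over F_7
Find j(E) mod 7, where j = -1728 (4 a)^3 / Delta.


Delta = -16(4 a^3 + 27 b^2) mod 7 = 5
-1728 * (4 a)^3 = -1728 * (4*3)^3 mod 7 = 6
j = 6 * 5^(-1) mod 7 = 4

j = 4 (mod 7)


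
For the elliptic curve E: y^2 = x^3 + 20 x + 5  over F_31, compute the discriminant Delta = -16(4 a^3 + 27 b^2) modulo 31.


4 a^3 + 27 b^2 = 4*20^3 + 27*5^2 = 32000 + 675 = 32675
Delta = -16 * (32675) = -522800
Delta mod 31 = 15

Delta = 15 (mod 31)


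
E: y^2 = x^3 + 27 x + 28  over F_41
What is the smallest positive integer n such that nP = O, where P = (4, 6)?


Compute successive multiples of P until we hit O:
  1P = (4, 6)
  2P = (8, 10)
  3P = (30, 9)
  4P = (30, 32)
  5P = (8, 31)
  6P = (4, 35)
  7P = O

ord(P) = 7


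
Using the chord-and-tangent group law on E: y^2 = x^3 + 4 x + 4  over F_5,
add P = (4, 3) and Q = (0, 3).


P != Q, so use the chord formula.
s = (y2 - y1) / (x2 - x1) = (0) / (1) mod 5 = 0
x3 = s^2 - x1 - x2 mod 5 = 0^2 - 4 - 0 = 1
y3 = s (x1 - x3) - y1 mod 5 = 0 * (4 - 1) - 3 = 2

P + Q = (1, 2)


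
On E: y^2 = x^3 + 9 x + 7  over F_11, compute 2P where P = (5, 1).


Doubling: s = (3 x1^2 + a) / (2 y1)
s = (3*5^2 + 9) / (2*1) mod 11 = 9
x3 = s^2 - 2 x1 mod 11 = 9^2 - 2*5 = 5
y3 = s (x1 - x3) - y1 mod 11 = 9 * (5 - 5) - 1 = 10

2P = (5, 10)


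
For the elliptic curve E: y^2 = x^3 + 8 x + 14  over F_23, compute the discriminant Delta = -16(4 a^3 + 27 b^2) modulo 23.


4 a^3 + 27 b^2 = 4*8^3 + 27*14^2 = 2048 + 5292 = 7340
Delta = -16 * (7340) = -117440
Delta mod 23 = 21

Delta = 21 (mod 23)


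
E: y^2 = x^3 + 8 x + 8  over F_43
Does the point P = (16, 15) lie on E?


Check whether y^2 = x^3 + 8 x + 8 (mod 43) for (x, y) = (16, 15).
LHS: y^2 = 15^2 mod 43 = 10
RHS: x^3 + 8 x + 8 = 16^3 + 8*16 + 8 mod 43 = 18
LHS != RHS

No, not on the curve


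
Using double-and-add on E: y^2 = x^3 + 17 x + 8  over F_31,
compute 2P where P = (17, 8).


k = 2 = 10_2 (binary, LSB first: 01)
Double-and-add from P = (17, 8):
  bit 0 = 0: acc unchanged = O
  bit 1 = 1: acc = O + (29, 11) = (29, 11)

2P = (29, 11)


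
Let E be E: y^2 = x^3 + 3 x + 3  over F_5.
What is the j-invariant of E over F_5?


Delta = -16(4 a^3 + 27 b^2) mod 5 = 4
-1728 * (4 a)^3 = -1728 * (4*3)^3 mod 5 = 1
j = 1 * 4^(-1) mod 5 = 4

j = 4 (mod 5)


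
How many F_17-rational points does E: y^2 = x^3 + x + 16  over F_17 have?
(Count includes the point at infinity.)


For each x in F_17, count y with y^2 = x^3 + 1 x + 16 mod 17:
  x = 0: RHS = 16, y in [4, 13]  -> 2 point(s)
  x = 1: RHS = 1, y in [1, 16]  -> 2 point(s)
  x = 2: RHS = 9, y in [3, 14]  -> 2 point(s)
  x = 4: RHS = 16, y in [4, 13]  -> 2 point(s)
  x = 6: RHS = 0, y in [0]  -> 1 point(s)
  x = 7: RHS = 9, y in [3, 14]  -> 2 point(s)
  x = 8: RHS = 9, y in [3, 14]  -> 2 point(s)
  x = 11: RHS = 15, y in [7, 10]  -> 2 point(s)
  x = 13: RHS = 16, y in [4, 13]  -> 2 point(s)
Affine points: 17. Add the point at infinity: total = 18.

#E(F_17) = 18


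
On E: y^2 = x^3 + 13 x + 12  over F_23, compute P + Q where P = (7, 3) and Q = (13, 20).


P != Q, so use the chord formula.
s = (y2 - y1) / (x2 - x1) = (17) / (6) mod 23 = 22
x3 = s^2 - x1 - x2 mod 23 = 22^2 - 7 - 13 = 4
y3 = s (x1 - x3) - y1 mod 23 = 22 * (7 - 4) - 3 = 17

P + Q = (4, 17)


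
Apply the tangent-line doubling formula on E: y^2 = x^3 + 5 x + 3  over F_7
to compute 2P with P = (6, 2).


Doubling: s = (3 x1^2 + a) / (2 y1)
s = (3*6^2 + 5) / (2*2) mod 7 = 2
x3 = s^2 - 2 x1 mod 7 = 2^2 - 2*6 = 6
y3 = s (x1 - x3) - y1 mod 7 = 2 * (6 - 6) - 2 = 5

2P = (6, 5)


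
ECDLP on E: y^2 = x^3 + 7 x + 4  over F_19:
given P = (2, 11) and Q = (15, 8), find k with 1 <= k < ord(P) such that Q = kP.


Enumerate multiples of P until we hit Q = (15, 8):
  1P = (2, 11)
  2P = (15, 8)
Match found at i = 2.

k = 2


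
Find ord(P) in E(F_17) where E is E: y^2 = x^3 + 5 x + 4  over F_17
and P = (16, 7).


Compute successive multiples of P until we hit O:
  1P = (16, 7)
  2P = (11, 8)
  3P = (5, 1)
  4P = (14, 8)
  5P = (0, 2)
  6P = (9, 9)
  7P = (7, 5)
  8P = (10, 0)
  ... (continuing to 16P)
  16P = O

ord(P) = 16


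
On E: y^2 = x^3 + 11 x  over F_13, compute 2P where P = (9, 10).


Doubling: s = (3 x1^2 + a) / (2 y1)
s = (3*9^2 + 11) / (2*10) mod 13 = 1
x3 = s^2 - 2 x1 mod 13 = 1^2 - 2*9 = 9
y3 = s (x1 - x3) - y1 mod 13 = 1 * (9 - 9) - 10 = 3

2P = (9, 3)


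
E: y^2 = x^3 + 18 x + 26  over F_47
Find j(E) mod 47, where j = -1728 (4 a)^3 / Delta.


Delta = -16(4 a^3 + 27 b^2) mod 47 = 5
-1728 * (4 a)^3 = -1728 * (4*18)^3 mod 47 = 43
j = 43 * 5^(-1) mod 47 = 18

j = 18 (mod 47)


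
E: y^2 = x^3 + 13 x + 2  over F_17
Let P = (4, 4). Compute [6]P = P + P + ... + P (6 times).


k = 6 = 110_2 (binary, LSB first: 011)
Double-and-add from P = (4, 4):
  bit 0 = 0: acc unchanged = O
  bit 1 = 1: acc = O + (1, 4) = (1, 4)
  bit 2 = 1: acc = (1, 4) + (2, 11) = (12, 4)

6P = (12, 4)


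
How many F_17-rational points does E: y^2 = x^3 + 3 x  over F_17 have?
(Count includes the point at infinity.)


For each x in F_17, count y with y^2 = x^3 + 3 x + 0 mod 17:
  x = 0: RHS = 0, y in [0]  -> 1 point(s)
  x = 1: RHS = 4, y in [2, 15]  -> 2 point(s)
  x = 3: RHS = 2, y in [6, 11]  -> 2 point(s)
  x = 4: RHS = 8, y in [5, 12]  -> 2 point(s)
  x = 5: RHS = 4, y in [2, 15]  -> 2 point(s)
  x = 6: RHS = 13, y in [8, 9]  -> 2 point(s)
  x = 8: RHS = 9, y in [3, 14]  -> 2 point(s)
  x = 9: RHS = 8, y in [5, 12]  -> 2 point(s)
  x = 11: RHS = 4, y in [2, 15]  -> 2 point(s)
  x = 12: RHS = 13, y in [8, 9]  -> 2 point(s)
  x = 13: RHS = 9, y in [3, 14]  -> 2 point(s)
  x = 14: RHS = 15, y in [7, 10]  -> 2 point(s)
  x = 16: RHS = 13, y in [8, 9]  -> 2 point(s)
Affine points: 25. Add the point at infinity: total = 26.

#E(F_17) = 26


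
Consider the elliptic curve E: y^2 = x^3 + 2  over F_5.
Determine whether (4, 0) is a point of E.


Check whether y^2 = x^3 + 0 x + 2 (mod 5) for (x, y) = (4, 0).
LHS: y^2 = 0^2 mod 5 = 0
RHS: x^3 + 0 x + 2 = 4^3 + 0*4 + 2 mod 5 = 1
LHS != RHS

No, not on the curve


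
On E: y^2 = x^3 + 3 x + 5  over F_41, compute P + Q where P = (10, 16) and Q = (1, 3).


P != Q, so use the chord formula.
s = (y2 - y1) / (x2 - x1) = (28) / (32) mod 41 = 6
x3 = s^2 - x1 - x2 mod 41 = 6^2 - 10 - 1 = 25
y3 = s (x1 - x3) - y1 mod 41 = 6 * (10 - 25) - 16 = 17

P + Q = (25, 17)


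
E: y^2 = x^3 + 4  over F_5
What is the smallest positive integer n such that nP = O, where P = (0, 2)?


Compute successive multiples of P until we hit O:
  1P = (0, 2)
  2P = (0, 3)
  3P = O

ord(P) = 3


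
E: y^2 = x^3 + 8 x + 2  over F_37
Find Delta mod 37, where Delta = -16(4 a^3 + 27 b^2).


4 a^3 + 27 b^2 = 4*8^3 + 27*2^2 = 2048 + 108 = 2156
Delta = -16 * (2156) = -34496
Delta mod 37 = 25

Delta = 25 (mod 37)


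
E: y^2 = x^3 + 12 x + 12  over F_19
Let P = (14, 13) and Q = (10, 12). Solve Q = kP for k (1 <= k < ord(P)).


Enumerate multiples of P until we hit Q = (10, 12):
  1P = (14, 13)
  2P = (2, 14)
  3P = (10, 12)
Match found at i = 3.

k = 3


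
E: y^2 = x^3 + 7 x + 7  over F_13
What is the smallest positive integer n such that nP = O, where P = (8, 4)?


Compute successive multiples of P until we hit O:
  1P = (8, 4)
  2P = (7, 3)
  3P = (12, 5)
  4P = (2, 4)
  5P = (3, 9)
  6P = (3, 4)
  7P = (2, 9)
  8P = (12, 8)
  ... (continuing to 11P)
  11P = O

ord(P) = 11


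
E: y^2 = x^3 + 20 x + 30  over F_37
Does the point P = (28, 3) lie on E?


Check whether y^2 = x^3 + 20 x + 30 (mod 37) for (x, y) = (28, 3).
LHS: y^2 = 3^2 mod 37 = 9
RHS: x^3 + 20 x + 30 = 28^3 + 20*28 + 30 mod 37 = 9
LHS = RHS

Yes, on the curve


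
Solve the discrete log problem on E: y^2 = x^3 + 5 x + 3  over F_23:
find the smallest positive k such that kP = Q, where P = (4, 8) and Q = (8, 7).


Enumerate multiples of P until we hit Q = (8, 7):
  1P = (4, 8)
  2P = (16, 4)
  3P = (21, 13)
  4P = (7, 6)
  5P = (15, 7)
  6P = (8, 7)
Match found at i = 6.

k = 6


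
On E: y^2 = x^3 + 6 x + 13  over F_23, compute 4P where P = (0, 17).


k = 4 = 100_2 (binary, LSB first: 001)
Double-and-add from P = (0, 17):
  bit 0 = 0: acc unchanged = O
  bit 1 = 0: acc unchanged = O
  bit 2 = 1: acc = O + (0, 6) = (0, 6)

4P = (0, 6)


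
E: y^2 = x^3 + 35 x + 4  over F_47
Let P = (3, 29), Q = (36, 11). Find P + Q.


P != Q, so use the chord formula.
s = (y2 - y1) / (x2 - x1) = (29) / (33) mod 47 = 8
x3 = s^2 - x1 - x2 mod 47 = 8^2 - 3 - 36 = 25
y3 = s (x1 - x3) - y1 mod 47 = 8 * (3 - 25) - 29 = 30

P + Q = (25, 30)


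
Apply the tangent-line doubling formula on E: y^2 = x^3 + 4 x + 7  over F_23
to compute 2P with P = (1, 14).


Doubling: s = (3 x1^2 + a) / (2 y1)
s = (3*1^2 + 4) / (2*14) mod 23 = 6
x3 = s^2 - 2 x1 mod 23 = 6^2 - 2*1 = 11
y3 = s (x1 - x3) - y1 mod 23 = 6 * (1 - 11) - 14 = 18

2P = (11, 18)


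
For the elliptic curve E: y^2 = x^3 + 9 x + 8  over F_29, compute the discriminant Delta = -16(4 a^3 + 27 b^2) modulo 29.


4 a^3 + 27 b^2 = 4*9^3 + 27*8^2 = 2916 + 1728 = 4644
Delta = -16 * (4644) = -74304
Delta mod 29 = 23

Delta = 23 (mod 29)


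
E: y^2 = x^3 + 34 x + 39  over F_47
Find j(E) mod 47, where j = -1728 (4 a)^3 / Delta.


Delta = -16(4 a^3 + 27 b^2) mod 47 = 19
-1728 * (4 a)^3 = -1728 * (4*34)^3 mod 47 = 35
j = 35 * 19^(-1) mod 47 = 34

j = 34 (mod 47)


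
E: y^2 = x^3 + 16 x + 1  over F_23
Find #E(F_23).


For each x in F_23, count y with y^2 = x^3 + 16 x + 1 mod 23:
  x = 0: RHS = 1, y in [1, 22]  -> 2 point(s)
  x = 1: RHS = 18, y in [8, 15]  -> 2 point(s)
  x = 2: RHS = 18, y in [8, 15]  -> 2 point(s)
  x = 9: RHS = 0, y in [0]  -> 1 point(s)
  x = 11: RHS = 13, y in [6, 17]  -> 2 point(s)
  x = 12: RHS = 12, y in [9, 14]  -> 2 point(s)
  x = 14: RHS = 2, y in [5, 18]  -> 2 point(s)
  x = 16: RHS = 6, y in [11, 12]  -> 2 point(s)
  x = 18: RHS = 3, y in [7, 16]  -> 2 point(s)
  x = 20: RHS = 18, y in [8, 15]  -> 2 point(s)
Affine points: 19. Add the point at infinity: total = 20.

#E(F_23) = 20


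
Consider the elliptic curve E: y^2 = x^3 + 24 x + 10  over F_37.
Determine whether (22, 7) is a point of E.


Check whether y^2 = x^3 + 24 x + 10 (mod 37) for (x, y) = (22, 7).
LHS: y^2 = 7^2 mod 37 = 12
RHS: x^3 + 24 x + 10 = 22^3 + 24*22 + 10 mod 37 = 12
LHS = RHS

Yes, on the curve


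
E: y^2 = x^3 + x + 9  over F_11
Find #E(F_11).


For each x in F_11, count y with y^2 = x^3 + 1 x + 9 mod 11:
  x = 0: RHS = 9, y in [3, 8]  -> 2 point(s)
  x = 1: RHS = 0, y in [0]  -> 1 point(s)
  x = 4: RHS = 0, y in [0]  -> 1 point(s)
  x = 6: RHS = 0, y in [0]  -> 1 point(s)
  x = 8: RHS = 1, y in [1, 10]  -> 2 point(s)
Affine points: 7. Add the point at infinity: total = 8.

#E(F_11) = 8


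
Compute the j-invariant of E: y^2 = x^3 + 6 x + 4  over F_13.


Delta = -16(4 a^3 + 27 b^2) mod 13 = 12
-1728 * (4 a)^3 = -1728 * (4*6)^3 mod 13 = 5
j = 5 * 12^(-1) mod 13 = 8

j = 8 (mod 13)


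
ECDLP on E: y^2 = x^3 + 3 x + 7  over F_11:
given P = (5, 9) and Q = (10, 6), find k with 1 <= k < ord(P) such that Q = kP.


Enumerate multiples of P until we hit Q = (10, 6):
  1P = (5, 9)
  2P = (10, 6)
Match found at i = 2.

k = 2


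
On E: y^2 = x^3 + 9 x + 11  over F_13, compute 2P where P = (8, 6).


Doubling: s = (3 x1^2 + a) / (2 y1)
s = (3*8^2 + 9) / (2*6) mod 13 = 7
x3 = s^2 - 2 x1 mod 13 = 7^2 - 2*8 = 7
y3 = s (x1 - x3) - y1 mod 13 = 7 * (8 - 7) - 6 = 1

2P = (7, 1)


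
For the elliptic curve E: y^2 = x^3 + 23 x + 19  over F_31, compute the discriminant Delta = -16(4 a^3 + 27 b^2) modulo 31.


4 a^3 + 27 b^2 = 4*23^3 + 27*19^2 = 48668 + 9747 = 58415
Delta = -16 * (58415) = -934640
Delta mod 31 = 10

Delta = 10 (mod 31)


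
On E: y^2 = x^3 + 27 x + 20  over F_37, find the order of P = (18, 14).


Compute successive multiples of P until we hit O:
  1P = (18, 14)
  2P = (1, 23)
  3P = (17, 29)
  4P = (5, 13)
  5P = (7, 21)
  6P = (28, 26)
  7P = (25, 22)
  8P = (24, 32)
  ... (continuing to 34P)
  34P = O

ord(P) = 34


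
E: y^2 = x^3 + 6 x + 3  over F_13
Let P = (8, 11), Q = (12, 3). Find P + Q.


P != Q, so use the chord formula.
s = (y2 - y1) / (x2 - x1) = (5) / (4) mod 13 = 11
x3 = s^2 - x1 - x2 mod 13 = 11^2 - 8 - 12 = 10
y3 = s (x1 - x3) - y1 mod 13 = 11 * (8 - 10) - 11 = 6

P + Q = (10, 6)


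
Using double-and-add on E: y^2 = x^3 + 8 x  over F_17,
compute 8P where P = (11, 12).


k = 8 = 1000_2 (binary, LSB first: 0001)
Double-and-add from P = (11, 12):
  bit 0 = 0: acc unchanged = O
  bit 1 = 0: acc unchanged = O
  bit 2 = 0: acc unchanged = O
  bit 3 = 1: acc = O + (16, 5) = (16, 5)

8P = (16, 5)


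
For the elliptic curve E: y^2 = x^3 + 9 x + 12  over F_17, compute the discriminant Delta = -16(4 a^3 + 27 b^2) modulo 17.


4 a^3 + 27 b^2 = 4*9^3 + 27*12^2 = 2916 + 3888 = 6804
Delta = -16 * (6804) = -108864
Delta mod 17 = 4

Delta = 4 (mod 17)


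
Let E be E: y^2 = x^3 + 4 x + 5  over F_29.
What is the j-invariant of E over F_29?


Delta = -16(4 a^3 + 27 b^2) mod 29 = 10
-1728 * (4 a)^3 = -1728 * (4*4)^3 mod 29 = 26
j = 26 * 10^(-1) mod 29 = 20

j = 20 (mod 29)


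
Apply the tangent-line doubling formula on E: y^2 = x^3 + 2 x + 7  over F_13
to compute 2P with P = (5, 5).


Doubling: s = (3 x1^2 + a) / (2 y1)
s = (3*5^2 + 2) / (2*5) mod 13 = 9
x3 = s^2 - 2 x1 mod 13 = 9^2 - 2*5 = 6
y3 = s (x1 - x3) - y1 mod 13 = 9 * (5 - 6) - 5 = 12

2P = (6, 12)


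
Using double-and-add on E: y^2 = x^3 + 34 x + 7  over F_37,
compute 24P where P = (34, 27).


k = 24 = 11000_2 (binary, LSB first: 00011)
Double-and-add from P = (34, 27):
  bit 0 = 0: acc unchanged = O
  bit 1 = 0: acc unchanged = O
  bit 2 = 0: acc unchanged = O
  bit 3 = 1: acc = O + (2, 34) = (2, 34)
  bit 4 = 1: acc = (2, 34) + (26, 2) = (19, 1)

24P = (19, 1)


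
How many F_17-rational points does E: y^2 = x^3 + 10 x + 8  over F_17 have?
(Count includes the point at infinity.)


For each x in F_17, count y with y^2 = x^3 + 10 x + 8 mod 17:
  x = 0: RHS = 8, y in [5, 12]  -> 2 point(s)
  x = 1: RHS = 2, y in [6, 11]  -> 2 point(s)
  x = 2: RHS = 2, y in [6, 11]  -> 2 point(s)
  x = 5: RHS = 13, y in [8, 9]  -> 2 point(s)
  x = 7: RHS = 13, y in [8, 9]  -> 2 point(s)
  x = 11: RHS = 4, y in [2, 15]  -> 2 point(s)
  x = 14: RHS = 2, y in [6, 11]  -> 2 point(s)
Affine points: 14. Add the point at infinity: total = 15.

#E(F_17) = 15


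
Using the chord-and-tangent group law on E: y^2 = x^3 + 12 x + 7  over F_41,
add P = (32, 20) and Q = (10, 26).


P != Q, so use the chord formula.
s = (y2 - y1) / (x2 - x1) = (6) / (19) mod 41 = 37
x3 = s^2 - x1 - x2 mod 41 = 37^2 - 32 - 10 = 15
y3 = s (x1 - x3) - y1 mod 41 = 37 * (32 - 15) - 20 = 35

P + Q = (15, 35)


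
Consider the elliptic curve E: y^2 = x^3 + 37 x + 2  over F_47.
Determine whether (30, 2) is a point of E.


Check whether y^2 = x^3 + 37 x + 2 (mod 47) for (x, y) = (30, 2).
LHS: y^2 = 2^2 mod 47 = 4
RHS: x^3 + 37 x + 2 = 30^3 + 37*30 + 2 mod 47 = 6
LHS != RHS

No, not on the curve


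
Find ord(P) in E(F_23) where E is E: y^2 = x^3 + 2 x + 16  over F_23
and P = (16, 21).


Compute successive multiples of P until we hit O:
  1P = (16, 21)
  2P = (0, 4)
  3P = (19, 6)
  4P = (13, 10)
  5P = (10, 1)
  6P = (3, 7)
  7P = (17, 8)
  8P = (21, 21)
  ... (continuing to 27P)
  27P = O

ord(P) = 27


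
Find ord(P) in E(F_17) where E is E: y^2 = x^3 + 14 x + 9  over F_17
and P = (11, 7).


Compute successive multiples of P until we hit O:
  1P = (11, 7)
  2P = (13, 12)
  3P = (12, 16)
  4P = (7, 12)
  5P = (8, 2)
  6P = (14, 5)
  7P = (0, 14)
  8P = (5, 0)
  ... (continuing to 16P)
  16P = O

ord(P) = 16


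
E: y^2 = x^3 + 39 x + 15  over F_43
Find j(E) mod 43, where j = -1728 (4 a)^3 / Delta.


Delta = -16(4 a^3 + 27 b^2) mod 43 = 34
-1728 * (4 a)^3 = -1728 * (4*39)^3 mod 43 = 2
j = 2 * 34^(-1) mod 43 = 38

j = 38 (mod 43)


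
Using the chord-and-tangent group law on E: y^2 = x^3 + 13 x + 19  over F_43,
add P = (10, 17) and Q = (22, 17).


P != Q, so use the chord formula.
s = (y2 - y1) / (x2 - x1) = (0) / (12) mod 43 = 0
x3 = s^2 - x1 - x2 mod 43 = 0^2 - 10 - 22 = 11
y3 = s (x1 - x3) - y1 mod 43 = 0 * (10 - 11) - 17 = 26

P + Q = (11, 26)


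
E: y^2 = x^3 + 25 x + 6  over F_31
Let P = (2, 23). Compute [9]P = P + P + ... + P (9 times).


k = 9 = 1001_2 (binary, LSB first: 1001)
Double-and-add from P = (2, 23):
  bit 0 = 1: acc = O + (2, 23) = (2, 23)
  bit 1 = 0: acc unchanged = (2, 23)
  bit 2 = 0: acc unchanged = (2, 23)
  bit 3 = 1: acc = (2, 23) + (11, 0) = (23, 10)

9P = (23, 10)


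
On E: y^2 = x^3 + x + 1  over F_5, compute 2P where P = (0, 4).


Doubling: s = (3 x1^2 + a) / (2 y1)
s = (3*0^2 + 1) / (2*4) mod 5 = 2
x3 = s^2 - 2 x1 mod 5 = 2^2 - 2*0 = 4
y3 = s (x1 - x3) - y1 mod 5 = 2 * (0 - 4) - 4 = 3

2P = (4, 3)


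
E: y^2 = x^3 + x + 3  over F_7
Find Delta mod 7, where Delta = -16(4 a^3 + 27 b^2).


4 a^3 + 27 b^2 = 4*1^3 + 27*3^2 = 4 + 243 = 247
Delta = -16 * (247) = -3952
Delta mod 7 = 3

Delta = 3 (mod 7)


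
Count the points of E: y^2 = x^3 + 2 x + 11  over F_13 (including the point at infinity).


For each x in F_13, count y with y^2 = x^3 + 2 x + 11 mod 13:
  x = 1: RHS = 1, y in [1, 12]  -> 2 point(s)
  x = 2: RHS = 10, y in [6, 7]  -> 2 point(s)
  x = 5: RHS = 3, y in [4, 9]  -> 2 point(s)
  x = 7: RHS = 4, y in [2, 11]  -> 2 point(s)
  x = 9: RHS = 4, y in [2, 11]  -> 2 point(s)
  x = 10: RHS = 4, y in [2, 11]  -> 2 point(s)
  x = 11: RHS = 12, y in [5, 8]  -> 2 point(s)
Affine points: 14. Add the point at infinity: total = 15.

#E(F_13) = 15


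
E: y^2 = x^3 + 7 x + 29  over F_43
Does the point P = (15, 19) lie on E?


Check whether y^2 = x^3 + 7 x + 29 (mod 43) for (x, y) = (15, 19).
LHS: y^2 = 19^2 mod 43 = 17
RHS: x^3 + 7 x + 29 = 15^3 + 7*15 + 29 mod 43 = 26
LHS != RHS

No, not on the curve


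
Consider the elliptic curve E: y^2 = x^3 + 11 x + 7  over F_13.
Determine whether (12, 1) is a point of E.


Check whether y^2 = x^3 + 11 x + 7 (mod 13) for (x, y) = (12, 1).
LHS: y^2 = 1^2 mod 13 = 1
RHS: x^3 + 11 x + 7 = 12^3 + 11*12 + 7 mod 13 = 8
LHS != RHS

No, not on the curve


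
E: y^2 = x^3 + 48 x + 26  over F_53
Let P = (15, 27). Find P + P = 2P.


Doubling: s = (3 x1^2 + a) / (2 y1)
s = (3*15^2 + 48) / (2*27) mod 53 = 34
x3 = s^2 - 2 x1 mod 53 = 34^2 - 2*15 = 13
y3 = s (x1 - x3) - y1 mod 53 = 34 * (15 - 13) - 27 = 41

2P = (13, 41)


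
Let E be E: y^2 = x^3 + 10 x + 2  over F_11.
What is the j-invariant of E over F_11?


Delta = -16(4 a^3 + 27 b^2) mod 11 = 8
-1728 * (4 a)^3 = -1728 * (4*10)^3 mod 11 = 9
j = 9 * 8^(-1) mod 11 = 8

j = 8 (mod 11)


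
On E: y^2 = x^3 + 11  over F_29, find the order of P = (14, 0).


Compute successive multiples of P until we hit O:
  1P = (14, 0)
  2P = O

ord(P) = 2


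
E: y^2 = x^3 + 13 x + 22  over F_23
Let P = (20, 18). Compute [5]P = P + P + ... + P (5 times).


k = 5 = 101_2 (binary, LSB first: 101)
Double-and-add from P = (20, 18):
  bit 0 = 1: acc = O + (20, 18) = (20, 18)
  bit 1 = 0: acc unchanged = (20, 18)
  bit 2 = 1: acc = (20, 18) + (10, 5) = (17, 2)

5P = (17, 2)


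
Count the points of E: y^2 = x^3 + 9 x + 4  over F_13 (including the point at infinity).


For each x in F_13, count y with y^2 = x^3 + 9 x + 4 mod 13:
  x = 0: RHS = 4, y in [2, 11]  -> 2 point(s)
  x = 1: RHS = 1, y in [1, 12]  -> 2 point(s)
  x = 2: RHS = 4, y in [2, 11]  -> 2 point(s)
  x = 4: RHS = 0, y in [0]  -> 1 point(s)
  x = 6: RHS = 1, y in [1, 12]  -> 2 point(s)
  x = 8: RHS = 3, y in [4, 9]  -> 2 point(s)
  x = 11: RHS = 4, y in [2, 11]  -> 2 point(s)
Affine points: 13. Add the point at infinity: total = 14.

#E(F_13) = 14


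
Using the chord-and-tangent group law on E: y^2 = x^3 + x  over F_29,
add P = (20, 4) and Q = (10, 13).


P != Q, so use the chord formula.
s = (y2 - y1) / (x2 - x1) = (9) / (19) mod 29 = 2
x3 = s^2 - x1 - x2 mod 29 = 2^2 - 20 - 10 = 3
y3 = s (x1 - x3) - y1 mod 29 = 2 * (20 - 3) - 4 = 1

P + Q = (3, 1)


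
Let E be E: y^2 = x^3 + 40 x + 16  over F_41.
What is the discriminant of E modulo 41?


4 a^3 + 27 b^2 = 4*40^3 + 27*16^2 = 256000 + 6912 = 262912
Delta = -16 * (262912) = -4206592
Delta mod 41 = 8

Delta = 8 (mod 41)


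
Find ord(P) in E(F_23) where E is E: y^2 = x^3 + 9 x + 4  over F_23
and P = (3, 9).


Compute successive multiples of P until we hit O:
  1P = (3, 9)
  2P = (21, 1)
  3P = (8, 6)
  4P = (5, 6)
  5P = (0, 21)
  6P = (13, 8)
  7P = (10, 17)
  8P = (16, 9)
  ... (continuing to 28P)
  28P = O

ord(P) = 28


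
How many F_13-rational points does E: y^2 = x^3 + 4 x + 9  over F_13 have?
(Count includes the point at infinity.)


For each x in F_13, count y with y^2 = x^3 + 4 x + 9 mod 13:
  x = 0: RHS = 9, y in [3, 10]  -> 2 point(s)
  x = 1: RHS = 1, y in [1, 12]  -> 2 point(s)
  x = 2: RHS = 12, y in [5, 8]  -> 2 point(s)
  x = 3: RHS = 9, y in [3, 10]  -> 2 point(s)
  x = 7: RHS = 3, y in [4, 9]  -> 2 point(s)
  x = 10: RHS = 9, y in [3, 10]  -> 2 point(s)
  x = 12: RHS = 4, y in [2, 11]  -> 2 point(s)
Affine points: 14. Add the point at infinity: total = 15.

#E(F_13) = 15


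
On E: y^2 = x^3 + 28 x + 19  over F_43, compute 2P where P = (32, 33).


Doubling: s = (3 x1^2 + a) / (2 y1)
s = (3*32^2 + 28) / (2*33) mod 43 = 17
x3 = s^2 - 2 x1 mod 43 = 17^2 - 2*32 = 10
y3 = s (x1 - x3) - y1 mod 43 = 17 * (32 - 10) - 33 = 40

2P = (10, 40)


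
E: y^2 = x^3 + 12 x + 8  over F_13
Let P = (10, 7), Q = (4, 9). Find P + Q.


P != Q, so use the chord formula.
s = (y2 - y1) / (x2 - x1) = (2) / (7) mod 13 = 4
x3 = s^2 - x1 - x2 mod 13 = 4^2 - 10 - 4 = 2
y3 = s (x1 - x3) - y1 mod 13 = 4 * (10 - 2) - 7 = 12

P + Q = (2, 12)


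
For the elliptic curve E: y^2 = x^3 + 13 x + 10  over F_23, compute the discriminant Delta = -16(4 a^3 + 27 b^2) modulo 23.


4 a^3 + 27 b^2 = 4*13^3 + 27*10^2 = 8788 + 2700 = 11488
Delta = -16 * (11488) = -183808
Delta mod 23 = 8

Delta = 8 (mod 23)


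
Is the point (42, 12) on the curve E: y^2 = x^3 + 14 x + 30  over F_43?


Check whether y^2 = x^3 + 14 x + 30 (mod 43) for (x, y) = (42, 12).
LHS: y^2 = 12^2 mod 43 = 15
RHS: x^3 + 14 x + 30 = 42^3 + 14*42 + 30 mod 43 = 15
LHS = RHS

Yes, on the curve


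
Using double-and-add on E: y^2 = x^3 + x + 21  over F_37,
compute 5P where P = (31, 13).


k = 5 = 101_2 (binary, LSB first: 101)
Double-and-add from P = (31, 13):
  bit 0 = 1: acc = O + (31, 13) = (31, 13)
  bit 1 = 0: acc unchanged = (31, 13)
  bit 2 = 1: acc = (31, 13) + (15, 28) = (27, 11)

5P = (27, 11)


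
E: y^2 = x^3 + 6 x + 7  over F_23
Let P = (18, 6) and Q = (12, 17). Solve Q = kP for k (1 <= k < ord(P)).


Enumerate multiples of P until we hit Q = (12, 17):
  1P = (18, 6)
  2P = (11, 1)
  3P = (10, 3)
  4P = (7, 1)
  5P = (6, 12)
  6P = (5, 22)
  7P = (9, 13)
  8P = (2, 2)
  9P = (16, 6)
  10P = (12, 17)
Match found at i = 10.

k = 10


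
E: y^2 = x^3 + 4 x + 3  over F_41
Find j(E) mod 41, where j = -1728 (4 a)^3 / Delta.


Delta = -16(4 a^3 + 27 b^2) mod 41 = 11
-1728 * (4 a)^3 = -1728 * (4*4)^3 mod 41 = 24
j = 24 * 11^(-1) mod 41 = 32

j = 32 (mod 41)


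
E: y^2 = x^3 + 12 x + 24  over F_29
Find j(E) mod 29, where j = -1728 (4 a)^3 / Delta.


Delta = -16(4 a^3 + 27 b^2) mod 29 = 2
-1728 * (4 a)^3 = -1728 * (4*12)^3 mod 29 = 6
j = 6 * 2^(-1) mod 29 = 3

j = 3 (mod 29)


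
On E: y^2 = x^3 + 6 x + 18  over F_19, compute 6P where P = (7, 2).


k = 6 = 110_2 (binary, LSB first: 011)
Double-and-add from P = (7, 2):
  bit 0 = 0: acc unchanged = O
  bit 1 = 1: acc = O + (11, 16) = (11, 16)
  bit 2 = 1: acc = (11, 16) + (3, 5) = (6, 17)

6P = (6, 17)


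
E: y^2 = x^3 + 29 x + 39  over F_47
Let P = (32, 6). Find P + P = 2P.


Doubling: s = (3 x1^2 + a) / (2 y1)
s = (3*32^2 + 29) / (2*6) mod 47 = 43
x3 = s^2 - 2 x1 mod 47 = 43^2 - 2*32 = 46
y3 = s (x1 - x3) - y1 mod 47 = 43 * (32 - 46) - 6 = 3

2P = (46, 3)


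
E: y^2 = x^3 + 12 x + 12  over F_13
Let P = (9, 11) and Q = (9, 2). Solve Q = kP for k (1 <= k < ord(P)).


Enumerate multiples of P until we hit Q = (9, 2):
  1P = (9, 11)
  2P = (12, 8)
  3P = (6, 12)
  4P = (1, 8)
  5P = (7, 6)
  6P = (0, 5)
  7P = (3, 6)
  8P = (10, 12)
  9P = (8, 3)
  10P = (8, 10)
  11P = (10, 1)
  12P = (3, 7)
  13P = (0, 8)
  14P = (7, 7)
  15P = (1, 5)
  16P = (6, 1)
  17P = (12, 5)
  18P = (9, 2)
Match found at i = 18.

k = 18


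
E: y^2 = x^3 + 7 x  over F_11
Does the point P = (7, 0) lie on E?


Check whether y^2 = x^3 + 7 x + 0 (mod 11) for (x, y) = (7, 0).
LHS: y^2 = 0^2 mod 11 = 0
RHS: x^3 + 7 x + 0 = 7^3 + 7*7 + 0 mod 11 = 7
LHS != RHS

No, not on the curve


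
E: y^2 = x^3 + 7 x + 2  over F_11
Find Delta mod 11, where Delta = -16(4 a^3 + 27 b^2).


4 a^3 + 27 b^2 = 4*7^3 + 27*2^2 = 1372 + 108 = 1480
Delta = -16 * (1480) = -23680
Delta mod 11 = 3

Delta = 3 (mod 11)


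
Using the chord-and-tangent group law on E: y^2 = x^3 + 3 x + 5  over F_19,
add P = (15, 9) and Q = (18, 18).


P != Q, so use the chord formula.
s = (y2 - y1) / (x2 - x1) = (9) / (3) mod 19 = 3
x3 = s^2 - x1 - x2 mod 19 = 3^2 - 15 - 18 = 14
y3 = s (x1 - x3) - y1 mod 19 = 3 * (15 - 14) - 9 = 13

P + Q = (14, 13)


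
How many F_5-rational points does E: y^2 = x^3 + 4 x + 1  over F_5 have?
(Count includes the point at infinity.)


For each x in F_5, count y with y^2 = x^3 + 4 x + 1 mod 5:
  x = 0: RHS = 1, y in [1, 4]  -> 2 point(s)
  x = 1: RHS = 1, y in [1, 4]  -> 2 point(s)
  x = 3: RHS = 0, y in [0]  -> 1 point(s)
  x = 4: RHS = 1, y in [1, 4]  -> 2 point(s)
Affine points: 7. Add the point at infinity: total = 8.

#E(F_5) = 8


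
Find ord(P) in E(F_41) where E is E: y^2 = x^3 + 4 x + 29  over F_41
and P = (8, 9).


Compute successive multiples of P until we hit O:
  1P = (8, 9)
  2P = (15, 15)
  3P = (2, 2)
  4P = (13, 33)
  5P = (25, 16)
  6P = (12, 40)
  7P = (17, 34)
  8P = (6, 33)
  ... (continuing to 40P)
  40P = O

ord(P) = 40


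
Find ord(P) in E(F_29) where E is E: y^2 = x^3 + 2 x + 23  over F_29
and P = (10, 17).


Compute successive multiples of P until we hit O:
  1P = (10, 17)
  2P = (2, 8)
  3P = (16, 27)
  4P = (9, 4)
  5P = (5, 19)
  6P = (13, 19)
  7P = (0, 9)
  8P = (15, 8)
  ... (continuing to 32P)
  32P = O

ord(P) = 32


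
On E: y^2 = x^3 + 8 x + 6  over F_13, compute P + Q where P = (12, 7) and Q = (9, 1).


P != Q, so use the chord formula.
s = (y2 - y1) / (x2 - x1) = (7) / (10) mod 13 = 2
x3 = s^2 - x1 - x2 mod 13 = 2^2 - 12 - 9 = 9
y3 = s (x1 - x3) - y1 mod 13 = 2 * (12 - 9) - 7 = 12

P + Q = (9, 12)
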